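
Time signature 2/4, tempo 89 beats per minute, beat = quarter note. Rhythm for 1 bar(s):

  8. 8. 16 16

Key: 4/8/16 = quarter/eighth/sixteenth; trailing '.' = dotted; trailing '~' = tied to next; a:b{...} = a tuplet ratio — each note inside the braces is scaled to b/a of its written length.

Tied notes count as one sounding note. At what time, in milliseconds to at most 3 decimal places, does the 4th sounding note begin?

note 4 onset = 7/4b = 1179.775ms

1. 0.0ms @ 0 + 505.618ms (3/4)
2. 505.618ms @ 3/4 + 505.618ms (3/4)
3. 1011.236ms @ 3/2 + 168.539ms (1/4)
4. 1179.775ms @ 7/4 + 168.539ms (1/4)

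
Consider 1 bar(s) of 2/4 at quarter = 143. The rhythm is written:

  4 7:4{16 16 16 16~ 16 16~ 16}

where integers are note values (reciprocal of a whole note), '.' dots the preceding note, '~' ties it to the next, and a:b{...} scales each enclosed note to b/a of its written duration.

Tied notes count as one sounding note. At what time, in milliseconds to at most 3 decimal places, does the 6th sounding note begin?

note 6 onset = 12/7b = 719.281ms

1. 0.0ms @ 0 + 419.58ms (1)
2. 419.58ms @ 1 + 59.94ms (1/7)
3. 479.52ms @ 8/7 + 59.94ms (1/7)
4. 539.461ms @ 9/7 + 59.94ms (1/7)
5. 599.401ms @ 10/7 + 119.88ms (2/7)
6. 719.281ms @ 12/7 + 119.88ms (2/7)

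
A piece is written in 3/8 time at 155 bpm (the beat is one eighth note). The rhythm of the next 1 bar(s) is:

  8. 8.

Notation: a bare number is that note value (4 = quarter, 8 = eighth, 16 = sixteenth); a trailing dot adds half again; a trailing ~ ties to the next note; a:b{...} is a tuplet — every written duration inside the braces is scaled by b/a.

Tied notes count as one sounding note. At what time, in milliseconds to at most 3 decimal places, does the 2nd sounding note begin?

1. 0.0ms @ 0 + 580.645ms (3/2)
2. 580.645ms @ 3/2 + 580.645ms (3/2)

note 2 onset = 3/2b = 580.645ms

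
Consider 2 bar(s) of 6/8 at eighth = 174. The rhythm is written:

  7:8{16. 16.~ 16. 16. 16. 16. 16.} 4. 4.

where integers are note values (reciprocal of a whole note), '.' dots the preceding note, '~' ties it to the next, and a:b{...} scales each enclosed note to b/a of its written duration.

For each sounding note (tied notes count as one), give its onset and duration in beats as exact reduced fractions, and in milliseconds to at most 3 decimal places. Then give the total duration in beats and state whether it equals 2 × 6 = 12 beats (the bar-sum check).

1) 0.0ms=0b +295.567ms=6/7b
2) 295.567ms=6/7b +591.133ms=12/7b
3) 886.7ms=18/7b +295.567ms=6/7b
4) 1182.266ms=24/7b +295.567ms=6/7b
5) 1477.833ms=30/7b +295.567ms=6/7b
6) 1773.399ms=36/7b +295.567ms=6/7b
7) 2068.966ms=6b +1034.483ms=3b
8) 3103.448ms=9b +1034.483ms=3b
Σ=12b of 12 (174bpm 6/8) — PASS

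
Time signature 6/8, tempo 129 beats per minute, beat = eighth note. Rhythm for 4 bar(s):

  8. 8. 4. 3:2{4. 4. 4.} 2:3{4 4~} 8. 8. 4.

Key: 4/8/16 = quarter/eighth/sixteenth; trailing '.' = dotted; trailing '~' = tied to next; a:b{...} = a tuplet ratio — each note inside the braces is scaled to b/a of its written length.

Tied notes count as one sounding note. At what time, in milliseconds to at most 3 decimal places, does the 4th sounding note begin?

1. 0.0ms @ 0 + 697.674ms (3/2)
2. 697.674ms @ 3/2 + 697.674ms (3/2)
3. 1395.349ms @ 3 + 1395.349ms (3)
4. 2790.698ms @ 6 + 930.233ms (2)
5. 3720.93ms @ 8 + 930.233ms (2)
6. 4651.163ms @ 10 + 930.233ms (2)
7. 5581.395ms @ 12 + 1395.349ms (3)
8. 6976.744ms @ 15 + 2093.023ms (9/2)
9. 9069.767ms @ 39/2 + 697.674ms (3/2)
10. 9767.442ms @ 21 + 1395.349ms (3)

note 4 onset = 6b = 2790.698ms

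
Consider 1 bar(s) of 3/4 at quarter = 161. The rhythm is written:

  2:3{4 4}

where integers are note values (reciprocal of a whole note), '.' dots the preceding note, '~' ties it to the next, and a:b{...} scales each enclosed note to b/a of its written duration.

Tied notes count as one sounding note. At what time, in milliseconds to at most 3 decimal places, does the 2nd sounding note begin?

note 2 onset = 3/2b = 559.006ms

1. 0.0ms @ 0 + 559.006ms (3/2)
2. 559.006ms @ 3/2 + 559.006ms (3/2)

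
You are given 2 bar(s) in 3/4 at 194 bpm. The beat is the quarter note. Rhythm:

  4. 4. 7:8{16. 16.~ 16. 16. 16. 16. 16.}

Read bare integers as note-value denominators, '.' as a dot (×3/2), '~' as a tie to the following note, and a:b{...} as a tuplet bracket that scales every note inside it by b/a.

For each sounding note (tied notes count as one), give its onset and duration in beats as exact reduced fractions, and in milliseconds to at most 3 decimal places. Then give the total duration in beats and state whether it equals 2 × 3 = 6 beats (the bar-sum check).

1) 0.0ms=0b +463.918ms=3/2b
2) 463.918ms=3/2b +463.918ms=3/2b
3) 927.835ms=3b +132.548ms=3/7b
4) 1060.383ms=24/7b +265.096ms=6/7b
5) 1325.479ms=30/7b +132.548ms=3/7b
6) 1458.027ms=33/7b +132.548ms=3/7b
7) 1590.574ms=36/7b +132.548ms=3/7b
8) 1723.122ms=39/7b +132.548ms=3/7b
Σ=6b of 6 (194bpm 3/4) — PASS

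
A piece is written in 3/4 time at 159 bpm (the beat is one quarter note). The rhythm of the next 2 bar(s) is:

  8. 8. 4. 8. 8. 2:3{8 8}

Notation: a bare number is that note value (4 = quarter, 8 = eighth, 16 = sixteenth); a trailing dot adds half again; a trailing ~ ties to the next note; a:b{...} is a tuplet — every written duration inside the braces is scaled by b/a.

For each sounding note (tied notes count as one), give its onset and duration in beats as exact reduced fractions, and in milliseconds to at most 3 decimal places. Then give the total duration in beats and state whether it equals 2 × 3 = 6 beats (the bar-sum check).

1) 0.0ms=0b +283.019ms=3/4b
2) 283.019ms=3/4b +283.019ms=3/4b
3) 566.038ms=3/2b +566.038ms=3/2b
4) 1132.075ms=3b +283.019ms=3/4b
5) 1415.094ms=15/4b +283.019ms=3/4b
6) 1698.113ms=9/2b +283.019ms=3/4b
7) 1981.132ms=21/4b +283.019ms=3/4b
Σ=6b of 6 (159bpm 3/4) — PASS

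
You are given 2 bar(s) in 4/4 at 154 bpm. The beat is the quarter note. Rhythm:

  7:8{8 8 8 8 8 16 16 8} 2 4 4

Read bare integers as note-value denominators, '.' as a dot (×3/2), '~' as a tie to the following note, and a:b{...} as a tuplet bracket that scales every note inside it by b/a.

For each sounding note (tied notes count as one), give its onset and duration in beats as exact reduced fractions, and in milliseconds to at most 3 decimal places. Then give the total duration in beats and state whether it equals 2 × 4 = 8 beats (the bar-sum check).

1) 0.0ms=0b +222.635ms=4/7b
2) 222.635ms=4/7b +222.635ms=4/7b
3) 445.269ms=8/7b +222.635ms=4/7b
4) 667.904ms=12/7b +222.635ms=4/7b
5) 890.538ms=16/7b +222.635ms=4/7b
6) 1113.173ms=20/7b +111.317ms=2/7b
7) 1224.49ms=22/7b +111.317ms=2/7b
8) 1335.807ms=24/7b +222.635ms=4/7b
9) 1558.442ms=4b +779.221ms=2b
10) 2337.662ms=6b +389.61ms=1b
11) 2727.273ms=7b +389.61ms=1b
Σ=8b of 8 (154bpm 4/4) — PASS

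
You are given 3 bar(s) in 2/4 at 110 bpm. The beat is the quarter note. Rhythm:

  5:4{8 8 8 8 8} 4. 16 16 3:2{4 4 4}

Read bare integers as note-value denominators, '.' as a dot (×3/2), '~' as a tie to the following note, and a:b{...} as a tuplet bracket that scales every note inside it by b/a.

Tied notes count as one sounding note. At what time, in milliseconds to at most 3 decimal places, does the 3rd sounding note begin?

1. 0.0ms @ 0 + 218.182ms (2/5)
2. 218.182ms @ 2/5 + 218.182ms (2/5)
3. 436.364ms @ 4/5 + 218.182ms (2/5)
4. 654.545ms @ 6/5 + 218.182ms (2/5)
5. 872.727ms @ 8/5 + 218.182ms (2/5)
6. 1090.909ms @ 2 + 818.182ms (3/2)
7. 1909.091ms @ 7/2 + 136.364ms (1/4)
8. 2045.455ms @ 15/4 + 136.364ms (1/4)
9. 2181.818ms @ 4 + 363.636ms (2/3)
10. 2545.455ms @ 14/3 + 363.636ms (2/3)
11. 2909.091ms @ 16/3 + 363.636ms (2/3)

note 3 onset = 4/5b = 436.364ms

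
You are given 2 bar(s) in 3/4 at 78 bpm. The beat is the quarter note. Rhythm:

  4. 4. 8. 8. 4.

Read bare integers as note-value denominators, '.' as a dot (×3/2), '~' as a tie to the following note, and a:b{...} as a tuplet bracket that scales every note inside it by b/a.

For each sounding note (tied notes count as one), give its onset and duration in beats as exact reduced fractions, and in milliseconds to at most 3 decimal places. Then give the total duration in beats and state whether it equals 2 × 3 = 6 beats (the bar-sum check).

1) 0.0ms=0b +1153.846ms=3/2b
2) 1153.846ms=3/2b +1153.846ms=3/2b
3) 2307.692ms=3b +576.923ms=3/4b
4) 2884.615ms=15/4b +576.923ms=3/4b
5) 3461.538ms=9/2b +1153.846ms=3/2b
Σ=6b of 6 (78bpm 3/4) — PASS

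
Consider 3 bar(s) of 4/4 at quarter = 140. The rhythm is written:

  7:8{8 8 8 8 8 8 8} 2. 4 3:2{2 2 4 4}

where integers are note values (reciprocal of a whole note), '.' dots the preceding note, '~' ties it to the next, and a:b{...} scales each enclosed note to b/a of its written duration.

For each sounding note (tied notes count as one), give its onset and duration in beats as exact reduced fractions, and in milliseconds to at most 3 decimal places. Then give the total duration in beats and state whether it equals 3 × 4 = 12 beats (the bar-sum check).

1) 0.0ms=0b +244.898ms=4/7b
2) 244.898ms=4/7b +244.898ms=4/7b
3) 489.796ms=8/7b +244.898ms=4/7b
4) 734.694ms=12/7b +244.898ms=4/7b
5) 979.592ms=16/7b +244.898ms=4/7b
6) 1224.49ms=20/7b +244.898ms=4/7b
7) 1469.388ms=24/7b +244.898ms=4/7b
8) 1714.286ms=4b +1285.714ms=3b
9) 3000.0ms=7b +428.571ms=1b
10) 3428.571ms=8b +571.429ms=4/3b
11) 4000.0ms=28/3b +571.429ms=4/3b
12) 4571.429ms=32/3b +285.714ms=2/3b
13) 4857.143ms=34/3b +285.714ms=2/3b
Σ=12b of 12 (140bpm 4/4) — PASS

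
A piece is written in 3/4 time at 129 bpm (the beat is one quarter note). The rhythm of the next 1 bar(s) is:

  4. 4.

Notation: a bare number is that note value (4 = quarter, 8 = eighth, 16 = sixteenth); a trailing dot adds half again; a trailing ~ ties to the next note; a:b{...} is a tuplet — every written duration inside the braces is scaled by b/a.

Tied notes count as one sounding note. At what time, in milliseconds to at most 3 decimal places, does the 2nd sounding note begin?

note 2 onset = 3/2b = 697.674ms

1. 0.0ms @ 0 + 697.674ms (3/2)
2. 697.674ms @ 3/2 + 697.674ms (3/2)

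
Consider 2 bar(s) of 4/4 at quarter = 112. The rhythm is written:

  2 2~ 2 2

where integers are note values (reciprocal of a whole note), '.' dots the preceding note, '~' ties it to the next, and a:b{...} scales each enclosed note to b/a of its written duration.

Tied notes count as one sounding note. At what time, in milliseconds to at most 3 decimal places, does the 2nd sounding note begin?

note 2 onset = 2b = 1071.429ms

1. 0.0ms @ 0 + 1071.429ms (2)
2. 1071.429ms @ 2 + 2142.857ms (4)
3. 3214.286ms @ 6 + 1071.429ms (2)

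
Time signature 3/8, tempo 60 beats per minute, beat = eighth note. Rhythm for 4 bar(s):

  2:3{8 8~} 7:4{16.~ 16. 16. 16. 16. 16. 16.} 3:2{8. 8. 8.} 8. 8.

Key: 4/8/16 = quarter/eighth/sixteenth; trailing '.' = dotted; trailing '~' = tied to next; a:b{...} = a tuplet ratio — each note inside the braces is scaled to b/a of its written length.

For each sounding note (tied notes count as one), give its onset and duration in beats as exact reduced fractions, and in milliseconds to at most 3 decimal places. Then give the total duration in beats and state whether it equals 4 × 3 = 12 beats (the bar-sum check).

1) 0.0ms=0b +1500.0ms=3/2b
2) 1500.0ms=3/2b +2357.143ms=33/14b
3) 3857.143ms=27/7b +428.571ms=3/7b
4) 4285.714ms=30/7b +428.571ms=3/7b
5) 4714.286ms=33/7b +428.571ms=3/7b
6) 5142.857ms=36/7b +428.571ms=3/7b
7) 5571.429ms=39/7b +428.571ms=3/7b
8) 6000.0ms=6b +1000.0ms=1b
9) 7000.0ms=7b +1000.0ms=1b
10) 8000.0ms=8b +1000.0ms=1b
11) 9000.0ms=9b +1500.0ms=3/2b
12) 10500.0ms=21/2b +1500.0ms=3/2b
Σ=12b of 12 (60bpm 3/8) — PASS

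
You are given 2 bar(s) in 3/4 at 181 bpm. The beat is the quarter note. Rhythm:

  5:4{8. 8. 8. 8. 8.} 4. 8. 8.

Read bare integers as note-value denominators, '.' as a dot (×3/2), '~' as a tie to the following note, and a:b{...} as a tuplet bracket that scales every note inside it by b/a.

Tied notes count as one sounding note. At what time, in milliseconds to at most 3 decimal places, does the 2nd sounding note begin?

1. 0.0ms @ 0 + 198.895ms (3/5)
2. 198.895ms @ 3/5 + 198.895ms (3/5)
3. 397.79ms @ 6/5 + 198.895ms (3/5)
4. 596.685ms @ 9/5 + 198.895ms (3/5)
5. 795.58ms @ 12/5 + 198.895ms (3/5)
6. 994.475ms @ 3 + 497.238ms (3/2)
7. 1491.713ms @ 9/2 + 248.619ms (3/4)
8. 1740.331ms @ 21/4 + 248.619ms (3/4)

note 2 onset = 3/5b = 198.895ms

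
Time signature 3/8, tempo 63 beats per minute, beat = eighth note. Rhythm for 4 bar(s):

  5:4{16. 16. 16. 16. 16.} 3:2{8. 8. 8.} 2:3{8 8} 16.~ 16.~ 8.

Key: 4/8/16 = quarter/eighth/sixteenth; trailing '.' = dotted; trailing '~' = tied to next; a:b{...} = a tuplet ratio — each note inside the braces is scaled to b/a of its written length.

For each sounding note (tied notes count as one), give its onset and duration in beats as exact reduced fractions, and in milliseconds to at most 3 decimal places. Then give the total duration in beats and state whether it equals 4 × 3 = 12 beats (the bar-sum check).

1) 0.0ms=0b +571.429ms=3/5b
2) 571.429ms=3/5b +571.429ms=3/5b
3) 1142.857ms=6/5b +571.429ms=3/5b
4) 1714.286ms=9/5b +571.429ms=3/5b
5) 2285.714ms=12/5b +571.429ms=3/5b
6) 2857.143ms=3b +952.381ms=1b
7) 3809.524ms=4b +952.381ms=1b
8) 4761.905ms=5b +952.381ms=1b
9) 5714.286ms=6b +1428.571ms=3/2b
10) 7142.857ms=15/2b +1428.571ms=3/2b
11) 8571.429ms=9b +2857.143ms=3b
Σ=12b of 12 (63bpm 3/8) — PASS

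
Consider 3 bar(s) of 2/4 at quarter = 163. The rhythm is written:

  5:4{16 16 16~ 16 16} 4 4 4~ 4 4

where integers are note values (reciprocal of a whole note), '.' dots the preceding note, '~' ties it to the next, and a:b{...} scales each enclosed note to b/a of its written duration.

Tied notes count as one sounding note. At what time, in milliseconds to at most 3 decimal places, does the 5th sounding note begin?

1. 0.0ms @ 0 + 73.62ms (1/5)
2. 73.62ms @ 1/5 + 73.62ms (1/5)
3. 147.239ms @ 2/5 + 147.239ms (2/5)
4. 294.479ms @ 4/5 + 73.62ms (1/5)
5. 368.098ms @ 1 + 368.098ms (1)
6. 736.196ms @ 2 + 368.098ms (1)
7. 1104.294ms @ 3 + 736.196ms (2)
8. 1840.491ms @ 5 + 368.098ms (1)

note 5 onset = 1b = 368.098ms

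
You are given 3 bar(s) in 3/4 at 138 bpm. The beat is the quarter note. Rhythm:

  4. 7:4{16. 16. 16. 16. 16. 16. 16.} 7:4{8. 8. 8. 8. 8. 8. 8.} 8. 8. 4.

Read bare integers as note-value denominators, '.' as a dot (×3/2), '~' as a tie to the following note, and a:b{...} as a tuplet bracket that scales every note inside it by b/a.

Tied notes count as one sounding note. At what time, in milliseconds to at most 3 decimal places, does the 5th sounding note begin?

1. 0.0ms @ 0 + 652.174ms (3/2)
2. 652.174ms @ 3/2 + 93.168ms (3/14)
3. 745.342ms @ 12/7 + 93.168ms (3/14)
4. 838.509ms @ 27/14 + 93.168ms (3/14)
5. 931.677ms @ 15/7 + 93.168ms (3/14)
6. 1024.845ms @ 33/14 + 93.168ms (3/14)
7. 1118.012ms @ 18/7 + 93.168ms (3/14)
8. 1211.18ms @ 39/14 + 93.168ms (3/14)
9. 1304.348ms @ 3 + 186.335ms (3/7)
10. 1490.683ms @ 24/7 + 186.335ms (3/7)
11. 1677.019ms @ 27/7 + 186.335ms (3/7)
12. 1863.354ms @ 30/7 + 186.335ms (3/7)
13. 2049.689ms @ 33/7 + 186.335ms (3/7)
14. 2236.025ms @ 36/7 + 186.335ms (3/7)
15. 2422.36ms @ 39/7 + 186.335ms (3/7)
16. 2608.696ms @ 6 + 326.087ms (3/4)
17. 2934.783ms @ 27/4 + 326.087ms (3/4)
18. 3260.87ms @ 15/2 + 652.174ms (3/2)

note 5 onset = 15/7b = 931.677ms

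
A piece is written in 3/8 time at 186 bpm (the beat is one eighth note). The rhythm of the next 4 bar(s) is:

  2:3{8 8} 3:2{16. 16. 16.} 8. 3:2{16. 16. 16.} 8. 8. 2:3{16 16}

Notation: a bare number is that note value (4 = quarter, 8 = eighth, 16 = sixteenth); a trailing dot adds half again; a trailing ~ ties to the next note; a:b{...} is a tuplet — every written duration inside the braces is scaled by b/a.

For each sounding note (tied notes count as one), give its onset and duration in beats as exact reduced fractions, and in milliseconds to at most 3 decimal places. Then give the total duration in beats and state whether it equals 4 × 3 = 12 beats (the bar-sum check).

1) 0.0ms=0b +483.871ms=3/2b
2) 483.871ms=3/2b +483.871ms=3/2b
3) 967.742ms=3b +161.29ms=1/2b
4) 1129.032ms=7/2b +161.29ms=1/2b
5) 1290.323ms=4b +161.29ms=1/2b
6) 1451.613ms=9/2b +483.871ms=3/2b
7) 1935.484ms=6b +161.29ms=1/2b
8) 2096.774ms=13/2b +161.29ms=1/2b
9) 2258.065ms=7b +161.29ms=1/2b
10) 2419.355ms=15/2b +483.871ms=3/2b
11) 2903.226ms=9b +483.871ms=3/2b
12) 3387.097ms=21/2b +241.935ms=3/4b
13) 3629.032ms=45/4b +241.935ms=3/4b
Σ=12b of 12 (186bpm 3/8) — PASS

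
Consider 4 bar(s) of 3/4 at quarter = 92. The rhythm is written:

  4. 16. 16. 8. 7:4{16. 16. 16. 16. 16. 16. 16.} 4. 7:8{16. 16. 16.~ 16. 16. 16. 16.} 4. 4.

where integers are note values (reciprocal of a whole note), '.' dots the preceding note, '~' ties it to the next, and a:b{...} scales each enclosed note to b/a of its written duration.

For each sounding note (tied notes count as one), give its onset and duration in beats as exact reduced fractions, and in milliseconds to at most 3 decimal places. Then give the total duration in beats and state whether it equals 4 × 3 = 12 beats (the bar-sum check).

1) 0.0ms=0b +978.261ms=3/2b
2) 978.261ms=3/2b +244.565ms=3/8b
3) 1222.826ms=15/8b +244.565ms=3/8b
4) 1467.391ms=9/4b +489.13ms=3/4b
5) 1956.522ms=3b +139.752ms=3/14b
6) 2096.273ms=45/14b +139.752ms=3/14b
7) 2236.025ms=24/7b +139.752ms=3/14b
8) 2375.776ms=51/14b +139.752ms=3/14b
9) 2515.528ms=27/7b +139.752ms=3/14b
10) 2655.28ms=57/14b +139.752ms=3/14b
11) 2795.031ms=30/7b +139.752ms=3/14b
12) 2934.783ms=9/2b +978.261ms=3/2b
13) 3913.043ms=6b +279.503ms=3/7b
14) 4192.547ms=45/7b +279.503ms=3/7b
15) 4472.05ms=48/7b +559.006ms=6/7b
16) 5031.056ms=54/7b +279.503ms=3/7b
17) 5310.559ms=57/7b +279.503ms=3/7b
18) 5590.062ms=60/7b +279.503ms=3/7b
19) 5869.565ms=9b +978.261ms=3/2b
20) 6847.826ms=21/2b +978.261ms=3/2b
Σ=12b of 12 (92bpm 3/4) — PASS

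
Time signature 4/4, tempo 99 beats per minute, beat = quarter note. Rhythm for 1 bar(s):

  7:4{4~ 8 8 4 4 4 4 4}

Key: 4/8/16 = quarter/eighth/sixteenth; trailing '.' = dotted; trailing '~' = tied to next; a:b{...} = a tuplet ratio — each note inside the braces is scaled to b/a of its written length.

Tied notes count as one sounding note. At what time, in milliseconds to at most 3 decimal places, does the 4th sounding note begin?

note 4 onset = 12/7b = 1038.961ms

1. 0.0ms @ 0 + 519.481ms (6/7)
2. 519.481ms @ 6/7 + 173.16ms (2/7)
3. 692.641ms @ 8/7 + 346.32ms (4/7)
4. 1038.961ms @ 12/7 + 346.32ms (4/7)
5. 1385.281ms @ 16/7 + 346.32ms (4/7)
6. 1731.602ms @ 20/7 + 346.32ms (4/7)
7. 2077.922ms @ 24/7 + 346.32ms (4/7)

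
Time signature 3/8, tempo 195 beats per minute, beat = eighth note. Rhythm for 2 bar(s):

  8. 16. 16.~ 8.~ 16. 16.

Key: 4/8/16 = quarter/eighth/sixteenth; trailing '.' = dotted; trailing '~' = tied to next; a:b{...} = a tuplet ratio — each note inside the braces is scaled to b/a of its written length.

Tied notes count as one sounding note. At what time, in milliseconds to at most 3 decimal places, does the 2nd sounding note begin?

1. 0.0ms @ 0 + 461.538ms (3/2)
2. 461.538ms @ 3/2 + 230.769ms (3/4)
3. 692.308ms @ 9/4 + 923.077ms (3)
4. 1615.385ms @ 21/4 + 230.769ms (3/4)

note 2 onset = 3/2b = 461.538ms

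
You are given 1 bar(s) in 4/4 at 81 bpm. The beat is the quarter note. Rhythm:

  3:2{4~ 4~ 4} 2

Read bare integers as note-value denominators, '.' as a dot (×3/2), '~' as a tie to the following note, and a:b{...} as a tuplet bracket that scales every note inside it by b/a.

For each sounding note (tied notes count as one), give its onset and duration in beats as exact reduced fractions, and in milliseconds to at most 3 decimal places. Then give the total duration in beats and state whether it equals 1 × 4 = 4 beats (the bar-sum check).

1) 0.0ms=0b +1481.481ms=2b
2) 1481.481ms=2b +1481.481ms=2b
Σ=4b of 4 (81bpm 4/4) — PASS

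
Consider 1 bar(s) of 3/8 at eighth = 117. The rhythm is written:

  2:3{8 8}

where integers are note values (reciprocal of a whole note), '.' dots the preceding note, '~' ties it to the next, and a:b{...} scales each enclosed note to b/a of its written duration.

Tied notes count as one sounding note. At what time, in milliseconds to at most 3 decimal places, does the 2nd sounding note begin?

note 2 onset = 3/2b = 769.231ms

1. 0.0ms @ 0 + 769.231ms (3/2)
2. 769.231ms @ 3/2 + 769.231ms (3/2)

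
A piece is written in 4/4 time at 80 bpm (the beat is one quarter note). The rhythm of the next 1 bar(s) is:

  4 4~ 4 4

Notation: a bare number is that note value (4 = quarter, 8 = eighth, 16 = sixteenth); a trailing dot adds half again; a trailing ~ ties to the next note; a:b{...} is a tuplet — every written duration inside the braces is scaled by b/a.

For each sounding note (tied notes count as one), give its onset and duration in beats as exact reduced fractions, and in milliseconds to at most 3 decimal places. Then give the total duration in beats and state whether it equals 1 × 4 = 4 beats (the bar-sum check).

1) 0.0ms=0b +750.0ms=1b
2) 750.0ms=1b +1500.0ms=2b
3) 2250.0ms=3b +750.0ms=1b
Σ=4b of 4 (80bpm 4/4) — PASS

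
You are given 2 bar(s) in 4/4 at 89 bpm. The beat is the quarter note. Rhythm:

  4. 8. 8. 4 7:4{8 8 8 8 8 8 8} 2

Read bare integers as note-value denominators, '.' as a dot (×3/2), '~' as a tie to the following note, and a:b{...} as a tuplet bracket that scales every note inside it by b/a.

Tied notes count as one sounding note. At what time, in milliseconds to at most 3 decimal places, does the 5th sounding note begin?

1. 0.0ms @ 0 + 1011.236ms (3/2)
2. 1011.236ms @ 3/2 + 505.618ms (3/4)
3. 1516.854ms @ 9/4 + 505.618ms (3/4)
4. 2022.472ms @ 3 + 674.157ms (1)
5. 2696.629ms @ 4 + 192.616ms (2/7)
6. 2889.246ms @ 30/7 + 192.616ms (2/7)
7. 3081.862ms @ 32/7 + 192.616ms (2/7)
8. 3274.478ms @ 34/7 + 192.616ms (2/7)
9. 3467.095ms @ 36/7 + 192.616ms (2/7)
10. 3659.711ms @ 38/7 + 192.616ms (2/7)
11. 3852.327ms @ 40/7 + 192.616ms (2/7)
12. 4044.944ms @ 6 + 1348.315ms (2)

note 5 onset = 4b = 2696.629ms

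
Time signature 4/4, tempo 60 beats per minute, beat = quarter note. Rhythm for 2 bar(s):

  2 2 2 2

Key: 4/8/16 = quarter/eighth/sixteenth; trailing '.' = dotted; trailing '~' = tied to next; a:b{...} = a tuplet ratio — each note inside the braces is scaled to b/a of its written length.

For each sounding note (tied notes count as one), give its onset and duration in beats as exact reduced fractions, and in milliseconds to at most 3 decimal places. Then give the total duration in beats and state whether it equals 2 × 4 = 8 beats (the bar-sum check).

1) 0.0ms=0b +2000.0ms=2b
2) 2000.0ms=2b +2000.0ms=2b
3) 4000.0ms=4b +2000.0ms=2b
4) 6000.0ms=6b +2000.0ms=2b
Σ=8b of 8 (60bpm 4/4) — PASS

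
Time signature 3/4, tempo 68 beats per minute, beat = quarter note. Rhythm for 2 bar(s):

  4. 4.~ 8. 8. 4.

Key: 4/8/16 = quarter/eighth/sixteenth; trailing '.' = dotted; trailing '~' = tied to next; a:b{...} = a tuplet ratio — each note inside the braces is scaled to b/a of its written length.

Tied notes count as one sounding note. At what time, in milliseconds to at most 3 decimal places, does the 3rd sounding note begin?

1. 0.0ms @ 0 + 1323.529ms (3/2)
2. 1323.529ms @ 3/2 + 1985.294ms (9/4)
3. 3308.824ms @ 15/4 + 661.765ms (3/4)
4. 3970.588ms @ 9/2 + 1323.529ms (3/2)

note 3 onset = 15/4b = 3308.824ms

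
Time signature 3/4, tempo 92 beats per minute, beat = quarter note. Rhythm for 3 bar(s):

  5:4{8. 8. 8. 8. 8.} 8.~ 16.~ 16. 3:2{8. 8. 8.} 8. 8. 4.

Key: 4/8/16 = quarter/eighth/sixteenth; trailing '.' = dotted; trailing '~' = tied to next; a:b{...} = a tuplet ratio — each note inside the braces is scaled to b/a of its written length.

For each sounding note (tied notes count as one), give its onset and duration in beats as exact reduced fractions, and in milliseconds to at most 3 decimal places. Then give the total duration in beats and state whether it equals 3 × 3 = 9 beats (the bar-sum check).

1) 0.0ms=0b +391.304ms=3/5b
2) 391.304ms=3/5b +391.304ms=3/5b
3) 782.609ms=6/5b +391.304ms=3/5b
4) 1173.913ms=9/5b +391.304ms=3/5b
5) 1565.217ms=12/5b +391.304ms=3/5b
6) 1956.522ms=3b +978.261ms=3/2b
7) 2934.783ms=9/2b +326.087ms=1/2b
8) 3260.87ms=5b +326.087ms=1/2b
9) 3586.957ms=11/2b +326.087ms=1/2b
10) 3913.043ms=6b +489.13ms=3/4b
11) 4402.174ms=27/4b +489.13ms=3/4b
12) 4891.304ms=15/2b +978.261ms=3/2b
Σ=9b of 9 (92bpm 3/4) — PASS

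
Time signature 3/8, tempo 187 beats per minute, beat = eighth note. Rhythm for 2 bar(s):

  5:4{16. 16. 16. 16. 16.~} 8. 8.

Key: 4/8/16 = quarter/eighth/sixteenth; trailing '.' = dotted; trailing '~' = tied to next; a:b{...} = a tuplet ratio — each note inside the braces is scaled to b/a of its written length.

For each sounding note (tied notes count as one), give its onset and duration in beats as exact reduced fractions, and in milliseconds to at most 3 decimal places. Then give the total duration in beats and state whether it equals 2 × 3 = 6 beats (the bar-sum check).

1) 0.0ms=0b +192.513ms=3/5b
2) 192.513ms=3/5b +192.513ms=3/5b
3) 385.027ms=6/5b +192.513ms=3/5b
4) 577.54ms=9/5b +192.513ms=3/5b
5) 770.053ms=12/5b +673.797ms=21/10b
6) 1443.85ms=9/2b +481.283ms=3/2b
Σ=6b of 6 (187bpm 3/8) — PASS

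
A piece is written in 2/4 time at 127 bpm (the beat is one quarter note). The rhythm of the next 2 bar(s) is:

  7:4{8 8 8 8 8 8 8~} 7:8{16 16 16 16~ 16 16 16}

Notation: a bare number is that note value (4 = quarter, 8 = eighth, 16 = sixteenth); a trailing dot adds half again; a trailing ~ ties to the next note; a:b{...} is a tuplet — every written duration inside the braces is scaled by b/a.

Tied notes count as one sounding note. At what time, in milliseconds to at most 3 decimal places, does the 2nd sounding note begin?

1. 0.0ms @ 0 + 134.983ms (2/7)
2. 134.983ms @ 2/7 + 134.983ms (2/7)
3. 269.966ms @ 4/7 + 134.983ms (2/7)
4. 404.949ms @ 6/7 + 134.983ms (2/7)
5. 539.933ms @ 8/7 + 134.983ms (2/7)
6. 674.916ms @ 10/7 + 134.983ms (2/7)
7. 809.899ms @ 12/7 + 269.966ms (4/7)
8. 1079.865ms @ 16/7 + 134.983ms (2/7)
9. 1214.848ms @ 18/7 + 134.983ms (2/7)
10. 1349.831ms @ 20/7 + 269.966ms (4/7)
11. 1619.798ms @ 24/7 + 134.983ms (2/7)
12. 1754.781ms @ 26/7 + 134.983ms (2/7)

note 2 onset = 2/7b = 134.983ms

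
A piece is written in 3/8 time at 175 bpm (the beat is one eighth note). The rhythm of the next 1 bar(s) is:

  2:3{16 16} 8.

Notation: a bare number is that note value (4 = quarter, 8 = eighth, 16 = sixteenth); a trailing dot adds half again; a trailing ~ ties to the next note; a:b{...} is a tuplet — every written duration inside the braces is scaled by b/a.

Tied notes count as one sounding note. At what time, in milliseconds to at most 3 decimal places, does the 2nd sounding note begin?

note 2 onset = 3/4b = 257.143ms

1. 0.0ms @ 0 + 257.143ms (3/4)
2. 257.143ms @ 3/4 + 257.143ms (3/4)
3. 514.286ms @ 3/2 + 514.286ms (3/2)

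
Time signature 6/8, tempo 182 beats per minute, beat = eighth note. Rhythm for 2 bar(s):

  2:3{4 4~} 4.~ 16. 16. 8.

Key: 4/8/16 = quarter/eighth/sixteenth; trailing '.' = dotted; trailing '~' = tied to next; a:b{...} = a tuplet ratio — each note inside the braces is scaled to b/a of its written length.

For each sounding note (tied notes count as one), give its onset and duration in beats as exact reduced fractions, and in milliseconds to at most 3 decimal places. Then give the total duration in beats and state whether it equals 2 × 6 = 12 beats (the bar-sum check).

1) 0.0ms=0b +989.011ms=3b
2) 989.011ms=3b +2225.275ms=27/4b
3) 3214.286ms=39/4b +247.253ms=3/4b
4) 3461.538ms=21/2b +494.505ms=3/2b
Σ=12b of 12 (182bpm 6/8) — PASS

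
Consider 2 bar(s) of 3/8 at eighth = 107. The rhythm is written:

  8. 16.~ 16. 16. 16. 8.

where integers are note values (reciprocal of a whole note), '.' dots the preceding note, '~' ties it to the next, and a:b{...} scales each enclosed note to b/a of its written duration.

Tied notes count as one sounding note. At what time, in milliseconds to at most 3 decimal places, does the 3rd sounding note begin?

1. 0.0ms @ 0 + 841.121ms (3/2)
2. 841.121ms @ 3/2 + 841.121ms (3/2)
3. 1682.243ms @ 3 + 420.561ms (3/4)
4. 2102.804ms @ 15/4 + 420.561ms (3/4)
5. 2523.364ms @ 9/2 + 841.121ms (3/2)

note 3 onset = 3b = 1682.243ms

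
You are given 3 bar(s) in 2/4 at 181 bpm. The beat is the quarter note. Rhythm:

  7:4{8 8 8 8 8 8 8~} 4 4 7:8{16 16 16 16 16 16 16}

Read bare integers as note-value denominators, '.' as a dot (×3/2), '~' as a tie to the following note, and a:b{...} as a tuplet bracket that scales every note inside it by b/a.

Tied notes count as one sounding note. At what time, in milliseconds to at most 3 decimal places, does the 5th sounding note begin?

note 5 onset = 8/7b = 378.848ms

1. 0.0ms @ 0 + 94.712ms (2/7)
2. 94.712ms @ 2/7 + 94.712ms (2/7)
3. 189.424ms @ 4/7 + 94.712ms (2/7)
4. 284.136ms @ 6/7 + 94.712ms (2/7)
5. 378.848ms @ 8/7 + 94.712ms (2/7)
6. 473.56ms @ 10/7 + 94.712ms (2/7)
7. 568.272ms @ 12/7 + 426.204ms (9/7)
8. 994.475ms @ 3 + 331.492ms (1)
9. 1325.967ms @ 4 + 94.712ms (2/7)
10. 1420.679ms @ 30/7 + 94.712ms (2/7)
11. 1515.391ms @ 32/7 + 94.712ms (2/7)
12. 1610.103ms @ 34/7 + 94.712ms (2/7)
13. 1704.815ms @ 36/7 + 94.712ms (2/7)
14. 1799.526ms @ 38/7 + 94.712ms (2/7)
15. 1894.238ms @ 40/7 + 94.712ms (2/7)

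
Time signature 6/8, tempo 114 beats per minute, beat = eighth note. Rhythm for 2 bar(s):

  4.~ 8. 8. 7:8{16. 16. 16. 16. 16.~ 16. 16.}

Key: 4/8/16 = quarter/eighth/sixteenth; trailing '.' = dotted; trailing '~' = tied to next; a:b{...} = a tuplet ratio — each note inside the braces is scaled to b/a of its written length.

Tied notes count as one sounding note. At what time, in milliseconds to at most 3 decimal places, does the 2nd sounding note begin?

1. 0.0ms @ 0 + 2368.421ms (9/2)
2. 2368.421ms @ 9/2 + 789.474ms (3/2)
3. 3157.895ms @ 6 + 451.128ms (6/7)
4. 3609.023ms @ 48/7 + 451.128ms (6/7)
5. 4060.15ms @ 54/7 + 451.128ms (6/7)
6. 4511.278ms @ 60/7 + 451.128ms (6/7)
7. 4962.406ms @ 66/7 + 902.256ms (12/7)
8. 5864.662ms @ 78/7 + 451.128ms (6/7)

note 2 onset = 9/2b = 2368.421ms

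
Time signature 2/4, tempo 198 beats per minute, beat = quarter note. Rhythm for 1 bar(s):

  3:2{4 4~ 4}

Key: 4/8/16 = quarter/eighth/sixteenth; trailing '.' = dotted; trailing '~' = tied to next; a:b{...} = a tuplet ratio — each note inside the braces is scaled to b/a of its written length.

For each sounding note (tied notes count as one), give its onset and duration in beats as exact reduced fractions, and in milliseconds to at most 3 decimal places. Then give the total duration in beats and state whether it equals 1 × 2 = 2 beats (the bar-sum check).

1) 0.0ms=0b +202.02ms=2/3b
2) 202.02ms=2/3b +404.04ms=4/3b
Σ=2b of 2 (198bpm 2/4) — PASS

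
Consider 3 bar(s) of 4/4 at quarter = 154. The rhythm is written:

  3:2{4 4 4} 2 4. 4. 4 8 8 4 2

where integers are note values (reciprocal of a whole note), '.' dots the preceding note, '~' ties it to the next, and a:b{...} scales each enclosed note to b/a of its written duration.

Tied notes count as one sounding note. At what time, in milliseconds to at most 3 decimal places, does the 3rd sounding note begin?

note 3 onset = 4/3b = 519.481ms

1. 0.0ms @ 0 + 259.74ms (2/3)
2. 259.74ms @ 2/3 + 259.74ms (2/3)
3. 519.481ms @ 4/3 + 259.74ms (2/3)
4. 779.221ms @ 2 + 779.221ms (2)
5. 1558.442ms @ 4 + 584.416ms (3/2)
6. 2142.857ms @ 11/2 + 584.416ms (3/2)
7. 2727.273ms @ 7 + 389.61ms (1)
8. 3116.883ms @ 8 + 194.805ms (1/2)
9. 3311.688ms @ 17/2 + 194.805ms (1/2)
10. 3506.494ms @ 9 + 389.61ms (1)
11. 3896.104ms @ 10 + 779.221ms (2)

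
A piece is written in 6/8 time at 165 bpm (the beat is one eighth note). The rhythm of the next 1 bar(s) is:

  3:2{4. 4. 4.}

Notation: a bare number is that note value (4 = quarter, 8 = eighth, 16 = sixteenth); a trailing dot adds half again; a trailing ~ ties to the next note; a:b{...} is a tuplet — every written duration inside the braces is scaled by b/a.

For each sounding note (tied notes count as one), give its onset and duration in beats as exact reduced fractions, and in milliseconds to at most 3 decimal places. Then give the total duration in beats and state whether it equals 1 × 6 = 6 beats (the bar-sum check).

1) 0.0ms=0b +727.273ms=2b
2) 727.273ms=2b +727.273ms=2b
3) 1454.545ms=4b +727.273ms=2b
Σ=6b of 6 (165bpm 6/8) — PASS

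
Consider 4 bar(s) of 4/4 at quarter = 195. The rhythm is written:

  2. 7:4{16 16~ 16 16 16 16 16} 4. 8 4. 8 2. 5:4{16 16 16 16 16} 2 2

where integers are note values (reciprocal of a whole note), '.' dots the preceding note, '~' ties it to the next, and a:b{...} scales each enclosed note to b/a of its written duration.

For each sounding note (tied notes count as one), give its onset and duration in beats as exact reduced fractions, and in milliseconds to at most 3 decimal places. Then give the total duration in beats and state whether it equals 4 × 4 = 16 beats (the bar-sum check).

1) 0.0ms=0b +923.077ms=3b
2) 923.077ms=3b +43.956ms=1/7b
3) 967.033ms=22/7b +87.912ms=2/7b
4) 1054.945ms=24/7b +43.956ms=1/7b
5) 1098.901ms=25/7b +43.956ms=1/7b
6) 1142.857ms=26/7b +43.956ms=1/7b
7) 1186.813ms=27/7b +43.956ms=1/7b
8) 1230.769ms=4b +461.538ms=3/2b
9) 1692.308ms=11/2b +153.846ms=1/2b
10) 1846.154ms=6b +461.538ms=3/2b
11) 2307.692ms=15/2b +153.846ms=1/2b
12) 2461.538ms=8b +923.077ms=3b
13) 3384.615ms=11b +61.538ms=1/5b
14) 3446.154ms=56/5b +61.538ms=1/5b
15) 3507.692ms=57/5b +61.538ms=1/5b
16) 3569.231ms=58/5b +61.538ms=1/5b
17) 3630.769ms=59/5b +61.538ms=1/5b
18) 3692.308ms=12b +615.385ms=2b
19) 4307.692ms=14b +615.385ms=2b
Σ=16b of 16 (195bpm 4/4) — PASS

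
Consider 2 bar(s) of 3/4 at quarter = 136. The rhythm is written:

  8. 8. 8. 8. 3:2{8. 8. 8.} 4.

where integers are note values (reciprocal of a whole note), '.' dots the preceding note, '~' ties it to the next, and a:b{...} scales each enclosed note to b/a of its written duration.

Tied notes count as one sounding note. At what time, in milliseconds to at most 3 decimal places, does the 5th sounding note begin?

1. 0.0ms @ 0 + 330.882ms (3/4)
2. 330.882ms @ 3/4 + 330.882ms (3/4)
3. 661.765ms @ 3/2 + 330.882ms (3/4)
4. 992.647ms @ 9/4 + 330.882ms (3/4)
5. 1323.529ms @ 3 + 220.588ms (1/2)
6. 1544.118ms @ 7/2 + 220.588ms (1/2)
7. 1764.706ms @ 4 + 220.588ms (1/2)
8. 1985.294ms @ 9/2 + 661.765ms (3/2)

note 5 onset = 3b = 1323.529ms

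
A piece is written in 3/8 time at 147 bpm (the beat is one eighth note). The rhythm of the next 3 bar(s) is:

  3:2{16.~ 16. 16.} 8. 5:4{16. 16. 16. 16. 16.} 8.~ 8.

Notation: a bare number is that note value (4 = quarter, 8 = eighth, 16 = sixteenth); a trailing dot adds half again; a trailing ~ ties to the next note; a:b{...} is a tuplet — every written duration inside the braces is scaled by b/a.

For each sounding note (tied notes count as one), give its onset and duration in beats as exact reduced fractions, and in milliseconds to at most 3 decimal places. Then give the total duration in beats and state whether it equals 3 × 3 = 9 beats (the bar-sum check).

1) 0.0ms=0b +408.163ms=1b
2) 408.163ms=1b +204.082ms=1/2b
3) 612.245ms=3/2b +612.245ms=3/2b
4) 1224.49ms=3b +244.898ms=3/5b
5) 1469.388ms=18/5b +244.898ms=3/5b
6) 1714.286ms=21/5b +244.898ms=3/5b
7) 1959.184ms=24/5b +244.898ms=3/5b
8) 2204.082ms=27/5b +244.898ms=3/5b
9) 2448.98ms=6b +1224.49ms=3b
Σ=9b of 9 (147bpm 3/8) — PASS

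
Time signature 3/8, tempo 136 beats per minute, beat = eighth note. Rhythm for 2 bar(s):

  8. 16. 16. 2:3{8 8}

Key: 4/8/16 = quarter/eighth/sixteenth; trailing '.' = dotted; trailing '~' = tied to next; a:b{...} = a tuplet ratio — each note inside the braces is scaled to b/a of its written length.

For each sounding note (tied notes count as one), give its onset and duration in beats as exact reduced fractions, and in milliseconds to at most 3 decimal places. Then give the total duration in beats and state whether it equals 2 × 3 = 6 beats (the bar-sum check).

1) 0.0ms=0b +661.765ms=3/2b
2) 661.765ms=3/2b +330.882ms=3/4b
3) 992.647ms=9/4b +330.882ms=3/4b
4) 1323.529ms=3b +661.765ms=3/2b
5) 1985.294ms=9/2b +661.765ms=3/2b
Σ=6b of 6 (136bpm 3/8) — PASS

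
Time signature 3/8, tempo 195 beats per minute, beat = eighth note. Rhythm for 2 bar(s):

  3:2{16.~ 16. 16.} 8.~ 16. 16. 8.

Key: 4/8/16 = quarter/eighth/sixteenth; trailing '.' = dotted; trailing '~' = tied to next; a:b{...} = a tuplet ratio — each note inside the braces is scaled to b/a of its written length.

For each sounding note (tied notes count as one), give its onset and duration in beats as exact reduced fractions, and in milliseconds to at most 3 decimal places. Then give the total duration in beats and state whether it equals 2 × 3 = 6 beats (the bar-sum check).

1) 0.0ms=0b +307.692ms=1b
2) 307.692ms=1b +153.846ms=1/2b
3) 461.538ms=3/2b +692.308ms=9/4b
4) 1153.846ms=15/4b +230.769ms=3/4b
5) 1384.615ms=9/2b +461.538ms=3/2b
Σ=6b of 6 (195bpm 3/8) — PASS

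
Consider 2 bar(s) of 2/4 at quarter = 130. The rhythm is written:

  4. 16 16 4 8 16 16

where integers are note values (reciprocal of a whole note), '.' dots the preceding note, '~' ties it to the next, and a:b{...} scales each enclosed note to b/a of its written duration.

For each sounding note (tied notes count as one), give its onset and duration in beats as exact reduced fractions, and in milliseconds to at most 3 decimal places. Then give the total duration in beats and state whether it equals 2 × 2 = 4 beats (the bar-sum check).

1) 0.0ms=0b +692.308ms=3/2b
2) 692.308ms=3/2b +115.385ms=1/4b
3) 807.692ms=7/4b +115.385ms=1/4b
4) 923.077ms=2b +461.538ms=1b
5) 1384.615ms=3b +230.769ms=1/2b
6) 1615.385ms=7/2b +115.385ms=1/4b
7) 1730.769ms=15/4b +115.385ms=1/4b
Σ=4b of 4 (130bpm 2/4) — PASS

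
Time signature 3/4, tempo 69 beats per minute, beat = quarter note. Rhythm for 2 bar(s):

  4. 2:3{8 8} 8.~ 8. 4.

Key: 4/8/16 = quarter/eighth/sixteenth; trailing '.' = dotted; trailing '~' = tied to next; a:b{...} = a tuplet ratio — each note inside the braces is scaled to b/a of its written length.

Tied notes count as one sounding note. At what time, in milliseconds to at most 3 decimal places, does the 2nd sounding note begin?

1. 0.0ms @ 0 + 1304.348ms (3/2)
2. 1304.348ms @ 3/2 + 652.174ms (3/4)
3. 1956.522ms @ 9/4 + 652.174ms (3/4)
4. 2608.696ms @ 3 + 1304.348ms (3/2)
5. 3913.043ms @ 9/2 + 1304.348ms (3/2)

note 2 onset = 3/2b = 1304.348ms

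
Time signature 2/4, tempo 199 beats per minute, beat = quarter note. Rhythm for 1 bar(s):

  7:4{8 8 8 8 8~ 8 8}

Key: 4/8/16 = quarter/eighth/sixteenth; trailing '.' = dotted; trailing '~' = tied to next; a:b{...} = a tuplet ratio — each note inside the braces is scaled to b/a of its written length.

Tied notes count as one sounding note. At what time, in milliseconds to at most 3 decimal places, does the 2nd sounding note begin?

note 2 onset = 2/7b = 86.145ms

1. 0.0ms @ 0 + 86.145ms (2/7)
2. 86.145ms @ 2/7 + 86.145ms (2/7)
3. 172.29ms @ 4/7 + 86.145ms (2/7)
4. 258.435ms @ 6/7 + 86.145ms (2/7)
5. 344.58ms @ 8/7 + 172.29ms (4/7)
6. 516.87ms @ 12/7 + 86.145ms (2/7)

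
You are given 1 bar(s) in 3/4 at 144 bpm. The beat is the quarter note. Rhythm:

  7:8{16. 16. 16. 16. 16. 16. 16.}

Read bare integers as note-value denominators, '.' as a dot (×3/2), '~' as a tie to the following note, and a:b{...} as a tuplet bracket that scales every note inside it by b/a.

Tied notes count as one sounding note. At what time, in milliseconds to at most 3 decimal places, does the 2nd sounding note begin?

1. 0.0ms @ 0 + 178.571ms (3/7)
2. 178.571ms @ 3/7 + 178.571ms (3/7)
3. 357.143ms @ 6/7 + 178.571ms (3/7)
4. 535.714ms @ 9/7 + 178.571ms (3/7)
5. 714.286ms @ 12/7 + 178.571ms (3/7)
6. 892.857ms @ 15/7 + 178.571ms (3/7)
7. 1071.429ms @ 18/7 + 178.571ms (3/7)

note 2 onset = 3/7b = 178.571ms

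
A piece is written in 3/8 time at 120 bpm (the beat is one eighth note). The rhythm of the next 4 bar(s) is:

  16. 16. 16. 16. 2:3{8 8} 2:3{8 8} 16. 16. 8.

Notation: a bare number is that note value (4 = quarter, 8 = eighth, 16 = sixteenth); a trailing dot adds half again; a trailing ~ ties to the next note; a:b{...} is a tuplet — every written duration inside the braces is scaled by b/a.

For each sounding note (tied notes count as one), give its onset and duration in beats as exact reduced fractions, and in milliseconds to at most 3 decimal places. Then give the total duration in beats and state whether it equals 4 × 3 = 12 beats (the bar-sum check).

1) 0.0ms=0b +375.0ms=3/4b
2) 375.0ms=3/4b +375.0ms=3/4b
3) 750.0ms=3/2b +375.0ms=3/4b
4) 1125.0ms=9/4b +375.0ms=3/4b
5) 1500.0ms=3b +750.0ms=3/2b
6) 2250.0ms=9/2b +750.0ms=3/2b
7) 3000.0ms=6b +750.0ms=3/2b
8) 3750.0ms=15/2b +750.0ms=3/2b
9) 4500.0ms=9b +375.0ms=3/4b
10) 4875.0ms=39/4b +375.0ms=3/4b
11) 5250.0ms=21/2b +750.0ms=3/2b
Σ=12b of 12 (120bpm 3/8) — PASS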